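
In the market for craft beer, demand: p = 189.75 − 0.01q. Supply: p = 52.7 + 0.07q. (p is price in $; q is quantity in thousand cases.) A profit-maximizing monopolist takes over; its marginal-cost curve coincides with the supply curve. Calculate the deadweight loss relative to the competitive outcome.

Competitive equilibrium: 189.75 − 0.01q = 52.7 + 0.07q → q* = 1713.125, p* = 172.6188.
Marginal revenue: MR = 189.75 − 0.02q. Set MR = MC: 189.75 − 0.02q = 52.7 + 0.07q → q_m = 1522.7778.
Price p_m = 189.75 − 0.01·1522.7778 = 174.5222; MC(q_m) = 52.7 + 0.07·1522.7778 = 159.2944.
Competitive q* = 1713.125, so Δq = 190.3472; wedge = 174.5222 − 159.2944 = 15.2278.
Welfare loss = ½ × 190.3472 × 15.2278 = $1449.28 thousand.

$1449.28 thousand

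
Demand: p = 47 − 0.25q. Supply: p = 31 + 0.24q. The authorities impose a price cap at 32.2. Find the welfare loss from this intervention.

187.35

Competitive equilibrium: 47 − 0.25q = 31 + 0.24q → q* = 32.6531, p* = 38.8367.
At the ceiling p = 32.2, quantity supplied = (32.2 − 31)/0.24 = 5.
Willingness to pay at q' = 5: 47 − 0.25·5 = 45.75.
Δq = 32.6531 − 5 = 27.6531; wedge = 45.75 − 32.2 = 13.55.
DWL = ½ × 27.6531 × 13.55 = 187.35.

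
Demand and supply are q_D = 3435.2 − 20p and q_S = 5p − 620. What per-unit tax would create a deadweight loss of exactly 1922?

In inverse form: demand p = 171.76 − 0.05q, supply p = 124 + 0.2q.
Competitive equilibrium: 171.76 − 0.05q = 124 + 0.2q → q* = 191.04, p* = 162.208.
A tax t gives Δq = t/0.25 and wedge t, so DWL = t²/0.5.
t²/0.5 = 1922 → t² = 961 → t = 31.

31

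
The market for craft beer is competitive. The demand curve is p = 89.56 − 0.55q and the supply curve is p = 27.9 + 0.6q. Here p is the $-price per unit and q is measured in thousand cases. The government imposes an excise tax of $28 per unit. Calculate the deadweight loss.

Competitive equilibrium: 89.56 − 0.55q = 27.9 + 0.6q → q* = 53.6174, p* = 60.0704.
With the tax, the buyer price exceeds the seller price by 28: (89.56 − 0.55q) − (27.9 + 0.6q) = 28 → q' = 29.2696.
Δq = 53.6174 − 29.2696 = 24.3478; the wedge equals the tax, 28.
The triangle = ½ × 24.3478 × 28 = $340.87 thousand.

$340.87 thousand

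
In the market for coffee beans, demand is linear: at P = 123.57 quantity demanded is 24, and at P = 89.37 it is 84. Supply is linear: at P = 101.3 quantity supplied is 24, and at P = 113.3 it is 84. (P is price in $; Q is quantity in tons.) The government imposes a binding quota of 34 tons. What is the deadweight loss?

Demand slope = (89.37 − 123.57)/(84 − 24) = −0.57, so P = 137.25 − 0.57Q.
Supply slope = (113.3 − 101.3)/(84 − 24) = 0.2, so P = 96.5 + 0.2Q.
Competitive equilibrium: 137.25 − 0.57Q = 96.5 + 0.2Q → Q* = 52.9221, P* = 107.0844.
At Q = 34: demand price = 137.25 − 0.57·34 = 117.87; supply price = 96.5 + 0.2·34 = 103.3.
ΔQ = 52.9221 − 34 = 18.9221; wedge = 117.87 − 103.3 = 14.57.
Welfare loss = ½ × 18.9221 × 14.57 = $137.85.

$137.85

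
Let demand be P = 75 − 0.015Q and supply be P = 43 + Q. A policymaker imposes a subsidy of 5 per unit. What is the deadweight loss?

12.32

Competitive equilibrium: 75 − 0.015Q = 43 + Q → Q* = 31.5271, P* = 74.5271.
The subsidy lowers effective supply by 5: P = 38 + Q.
New quantity: 75 − 0.015Q = 38 + Q → Q' = 36.4532.
Overproduction ΔQ = 36.4532 − 31.5271 = 4.9261; wedge = subsidy = 5.
Welfare loss = ½ × 4.9261 × 5 = 12.32.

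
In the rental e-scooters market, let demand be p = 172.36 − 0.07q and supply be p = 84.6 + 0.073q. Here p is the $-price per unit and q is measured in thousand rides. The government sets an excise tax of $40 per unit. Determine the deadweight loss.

$5594.41 thousand

Competitive equilibrium: 172.36 − 0.07q = 84.6 + 0.073q → q* = 613.7063, p* = 129.4006.
With the tax, the buyer price exceeds the seller price by 40: (172.36 − 0.07q) − (84.6 + 0.073q) = 40 → q' = 333.986.
Δq = 613.7063 − 333.986 = 279.7203; the wedge equals the tax, 40.
The triangle = ½ × 279.7203 × 40 = $5594.41 thousand.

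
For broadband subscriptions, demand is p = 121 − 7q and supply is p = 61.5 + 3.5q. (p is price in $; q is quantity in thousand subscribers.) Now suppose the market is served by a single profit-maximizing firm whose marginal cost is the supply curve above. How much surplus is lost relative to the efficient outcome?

$26.97 thousand

Competitive equilibrium: 121 − 7q = 61.5 + 3.5q → q* = 5.6667, p* = 81.3333.
Marginal revenue: MR = 121 − 14q. Set MR = MC: 121 − 14q = 61.5 + 3.5q → q_m = 3.4.
Price p_m = 121 − 7·3.4 = 97.2; MC(q_m) = 61.5 + 3.5·3.4 = 73.4.
Competitive q* = 5.6667, so Δq = 2.2667; wedge = 97.2 − 73.4 = 23.8.
DWL = ½ × 2.2667 × 23.8 = $26.97 thousand.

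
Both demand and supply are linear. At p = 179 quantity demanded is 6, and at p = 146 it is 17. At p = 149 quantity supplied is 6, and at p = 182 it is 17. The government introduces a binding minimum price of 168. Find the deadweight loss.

Demand slope = (146 − 179)/(17 − 6) = −3, so p = 197 − 3q.
Supply slope = (182 − 149)/(17 − 6) = 3, so p = 131 + 3q.
Competitive equilibrium: 197 − 3q = 131 + 3q → q* = 11, p* = 164.
At the floor p = 168, quantity demanded = (197 − 168)/3 = 9.6667.
Sellers' marginal cost at q' = 9.6667: 131 + 3·9.6667 = 160.0001.
Δq = 11 − 9.6667 = 1.3333; wedge = 168 − 160.0001 = 7.9999.
The triangle = ½ × 1.3333 × 7.9999 = 5.33.

5.33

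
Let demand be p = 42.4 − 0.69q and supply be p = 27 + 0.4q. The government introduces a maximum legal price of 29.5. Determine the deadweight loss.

33.83

Competitive equilibrium: 42.4 − 0.69q = 27 + 0.4q → q* = 14.1284, p* = 32.6514.
At the ceiling p = 29.5, quantity supplied = (29.5 − 27)/0.4 = 6.25.
Willingness to pay at q' = 6.25: 42.4 − 0.69·6.25 = 38.0875.
Δq = 14.1284 − 6.25 = 7.8784; wedge = 38.0875 − 29.5 = 8.5875.
DWL = ½ × 7.8784 × 8.5875 = 33.83.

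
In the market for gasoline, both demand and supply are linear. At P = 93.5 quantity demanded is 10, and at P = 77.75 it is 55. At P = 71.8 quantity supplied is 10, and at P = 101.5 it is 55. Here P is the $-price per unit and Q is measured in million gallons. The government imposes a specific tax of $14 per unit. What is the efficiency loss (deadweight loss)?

Demand slope = (77.75 − 93.5)/(55 − 10) = −0.35, so P = 97 − 0.35Q.
Supply slope = (101.5 − 71.8)/(55 − 10) = 0.66, so P = 65.2 + 0.66Q.
Competitive equilibrium: 97 − 0.35Q = 65.2 + 0.66Q → Q* = 31.4851, P* = 85.9802.
With the tax, the buyer price exceeds the seller price by 14: (97 − 0.35Q) − (65.2 + 0.66Q) = 14 → Q' = 17.6238.
ΔQ = 31.4851 − 17.6238 = 13.8613; the wedge equals the tax, 14.
Deadweight loss = ½ × 13.8613 × 14 = $97.03 million.

$97.03 million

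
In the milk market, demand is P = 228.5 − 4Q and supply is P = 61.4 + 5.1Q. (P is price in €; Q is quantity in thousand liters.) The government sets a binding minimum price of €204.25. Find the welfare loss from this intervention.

€688.38 thousand

Competitive equilibrium: 228.5 − 4Q = 61.4 + 5.1Q → Q* = 18.3626, P* = 155.0495.
At the floor P = 204.25, quantity demanded = (228.5 − 204.25)/4 = 6.0625.
Sellers' marginal cost at Q' = 6.0625: 61.4 + 5.1·6.0625 = 92.3188.
ΔQ = 18.3626 − 6.0625 = 12.3001; wedge = 204.25 − 92.3188 = 111.9312.
DWL = ½ × 12.3001 × 111.9312 = €688.38 thousand.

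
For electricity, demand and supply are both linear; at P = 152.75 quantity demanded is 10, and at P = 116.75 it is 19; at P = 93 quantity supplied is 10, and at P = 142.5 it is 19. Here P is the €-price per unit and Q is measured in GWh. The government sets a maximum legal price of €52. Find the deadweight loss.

Demand slope = (116.75 − 152.75)/(19 − 10) = −4, so P = 192.75 − 4Q.
Supply slope = (142.5 − 93)/(19 − 10) = 5.5, so P = 38 + 5.5Q.
Competitive equilibrium: 192.75 − 4Q = 38 + 5.5Q → Q* = 16.28947, P* = 127.59211.
At the ceiling P = 52, quantity supplied = (52 − 38)/5.5 = 2.54545.
Willingness to pay at Q' = 2.54545: 192.75 − 4·2.54545 = 182.5682.
ΔQ = 16.28947 − 2.54545 = 13.74402; wedge = 182.5682 − 52 = 130.5682.
The triangle = ½ × 13.74402 × 130.5682 = €897.27.

€897.27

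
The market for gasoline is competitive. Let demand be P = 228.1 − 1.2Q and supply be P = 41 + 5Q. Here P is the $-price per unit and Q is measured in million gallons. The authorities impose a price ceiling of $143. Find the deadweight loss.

$296.35 million

Competitive equilibrium: 228.1 − 1.2Q = 41 + 5Q → Q* = 30.1774, P* = 191.8871.
At the ceiling P = 143, quantity supplied = (143 − 41)/5 = 20.4.
Willingness to pay at Q' = 20.4: 228.1 − 1.2·20.4 = 203.62.
ΔQ = 30.1774 − 20.4 = 9.7774; wedge = 203.62 − 143 = 60.62.
The triangle = ½ × 9.7774 × 60.62 = $296.35 million.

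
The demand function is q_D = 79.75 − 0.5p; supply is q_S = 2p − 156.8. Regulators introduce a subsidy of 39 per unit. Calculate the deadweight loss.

In inverse form: demand p = 159.5 − 2q, supply p = 78.4 + 0.5q.
Competitive equilibrium: 159.5 − 2q = 78.4 + 0.5q → q* = 32.44, p* = 94.62.
The subsidy lowers effective supply by 39: p = 39.4 + 0.5q.
New quantity: 159.5 − 2q = 39.4 + 0.5q → q' = 48.04.
Overproduction Δq = 48.04 − 32.44 = 15.6; wedge = subsidy = 39.
Welfare loss = ½ × 15.6 × 39 = 304.20.

304.20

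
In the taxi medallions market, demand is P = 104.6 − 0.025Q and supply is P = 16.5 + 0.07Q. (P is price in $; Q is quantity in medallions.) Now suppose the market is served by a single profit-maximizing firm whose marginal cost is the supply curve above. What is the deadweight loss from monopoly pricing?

Competitive equilibrium: 104.6 − 0.025Q = 16.5 + 0.07Q → Q* = 927.36842, P* = 81.41579.
Marginal revenue: MR = 104.6 − 0.05Q. Set MR = MC: 104.6 − 0.05Q = 16.5 + 0.07Q → Q_m = 734.16667.
Price P_m = 104.6 − 0.025·734.16667 = 86.24583; MC(Q_m) = 16.5 + 0.07·734.16667 = 67.89167.
Competitive Q* = 927.36842, so ΔQ = 193.20175; wedge = 86.24583 − 67.89167 = 18.35416.
The triangle = ½ × 193.20175 × 18.35416 = $1773.03.

$1773.03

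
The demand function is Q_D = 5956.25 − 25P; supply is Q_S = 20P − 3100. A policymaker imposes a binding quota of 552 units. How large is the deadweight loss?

In inverse form: demand P = 238.25 − 0.04Q, supply P = 155 + 0.05Q.
Competitive equilibrium: 238.25 − 0.04Q = 155 + 0.05Q → Q* = 925, P* = 201.25.
At Q = 552: demand price = 238.25 − 0.04·552 = 216.17; supply price = 155 + 0.05·552 = 182.6.
ΔQ = 925 − 552 = 373; wedge = 216.17 − 182.6 = 33.57.
Welfare loss = ½ × 373 × 33.57 = 6260.805.

6260.805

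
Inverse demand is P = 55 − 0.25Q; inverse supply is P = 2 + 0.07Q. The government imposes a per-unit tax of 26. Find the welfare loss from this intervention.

Competitive equilibrium: 55 − 0.25Q = 2 + 0.07Q → Q* = 165.625, P* = 13.5938.
With the tax, the buyer price exceeds the seller price by 26: (55 − 0.25Q) − (2 + 0.07Q) = 26 → Q' = 84.375.
ΔQ = 165.625 − 84.375 = 81.25; the wedge equals the tax, 26.
Welfare loss = ½ × 81.25 × 26 = 1056.25.

1056.25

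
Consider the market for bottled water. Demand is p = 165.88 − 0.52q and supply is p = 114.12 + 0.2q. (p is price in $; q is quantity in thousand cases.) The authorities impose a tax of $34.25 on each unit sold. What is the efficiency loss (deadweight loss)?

$814.63 thousand

Competitive equilibrium: 165.88 − 0.52q = 114.12 + 0.2q → q* = 71.8889, p* = 128.4978.
With the tax, the buyer price exceeds the seller price by 34.25: (165.88 − 0.52q) − (114.12 + 0.2q) = 34.25 → q' = 24.3194.
Δq = 71.8889 − 24.3194 = 47.5695; the wedge equals the tax, 34.25.
DWL = ½ × 47.5695 × 34.25 = $814.63 thousand.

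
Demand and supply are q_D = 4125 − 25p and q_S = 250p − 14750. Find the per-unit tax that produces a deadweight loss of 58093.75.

In inverse form: demand p = 165 − 0.04q, supply p = 59 + 0.004q.
Competitive equilibrium: 165 − 0.04q = 59 + 0.004q → q* = 2409.0909, p* = 68.6364.
A tax t gives Δq = t/0.044 and wedge t, so DWL = t²/0.088.
t²/0.088 = 58093.75 → t² = 5112.25 → t = 71.5.

71.5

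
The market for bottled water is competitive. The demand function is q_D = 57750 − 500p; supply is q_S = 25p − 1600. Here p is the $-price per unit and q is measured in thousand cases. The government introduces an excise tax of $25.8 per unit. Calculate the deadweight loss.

In inverse form: demand p = 115.5 − 0.002q, supply p = 64 + 0.04q.
Competitive equilibrium: 115.5 − 0.002q = 64 + 0.04q → q* = 1226.1905, p* = 113.0476.
With the tax, the buyer price exceeds the seller price by 25.8: (115.5 − 0.002q) − (64 + 0.04q) = 25.8 → q' = 611.9048.
Δq = 1226.1905 − 611.9048 = 614.2857; the wedge equals the tax, 25.8.
DWL = ½ × 614.2857 × 25.8 = $7924.29 thousand.

$7924.29 thousand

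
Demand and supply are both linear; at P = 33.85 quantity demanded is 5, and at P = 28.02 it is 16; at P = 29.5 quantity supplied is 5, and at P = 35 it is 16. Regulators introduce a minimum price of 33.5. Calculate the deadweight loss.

6.54

Demand slope = (28.02 − 33.85)/(16 − 5) = −0.53, so P = 36.5 − 0.53Q.
Supply slope = (35 − 29.5)/(16 − 5) = 0.5, so P = 27 + 0.5Q.
Competitive equilibrium: 36.5 − 0.53Q = 27 + 0.5Q → Q* = 9.2233, P* = 31.6117.
At the floor P = 33.5, quantity demanded = (36.5 − 33.5)/0.53 = 5.6604.
Sellers' marginal cost at Q' = 5.6604: 27 + 0.5·5.6604 = 29.8302.
ΔQ = 9.2233 − 5.6604 = 3.5629; wedge = 33.5 − 29.8302 = 3.6698.
The triangle = ½ × 3.5629 × 3.6698 = 6.54.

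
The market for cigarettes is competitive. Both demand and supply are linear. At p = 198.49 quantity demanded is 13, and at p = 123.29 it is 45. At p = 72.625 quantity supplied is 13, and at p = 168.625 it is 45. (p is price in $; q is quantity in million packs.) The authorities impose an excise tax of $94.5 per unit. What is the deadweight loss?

$834.60 million

Demand slope = (123.29 − 198.49)/(45 − 13) = −2.35, so p = 229.04 − 2.35q.
Supply slope = (168.625 − 72.625)/(45 − 13) = 3, so p = 33.625 + 3q.
Competitive equilibrium: 229.04 − 2.35q = 33.625 + 3q → q* = 36.52617, p* = 143.2035.
With the tax, the buyer price exceeds the seller price by 94.5: (229.04 − 2.35q) − (33.625 + 3q) = 94.5 → q' = 18.86262.
Δq = 36.52617 − 18.86262 = 17.66355; the wedge equals the tax, 94.5.
DWL = ½ × 17.66355 × 94.5 = $834.60 million.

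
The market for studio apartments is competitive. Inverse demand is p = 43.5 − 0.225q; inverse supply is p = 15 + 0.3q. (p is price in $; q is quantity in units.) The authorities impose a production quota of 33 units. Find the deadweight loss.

Competitive equilibrium: 43.5 − 0.225q = 15 + 0.3q → q* = 54.2857, p* = 31.2857.
At q = 33: demand price = 43.5 − 0.225·33 = 36.075; supply price = 15 + 0.3·33 = 24.9.
Δq = 54.2857 − 33 = 21.2857; wedge = 36.075 − 24.9 = 11.175.
The triangle = ½ × 21.2857 × 11.175 = $118.93.

$118.93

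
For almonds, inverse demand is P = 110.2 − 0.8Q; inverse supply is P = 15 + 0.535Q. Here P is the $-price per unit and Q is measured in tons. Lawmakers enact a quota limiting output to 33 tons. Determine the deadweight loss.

Competitive equilibrium: 110.2 − 0.8Q = 15 + 0.535Q → Q* = 71.31086, P* = 53.15131.
At Q = 33: demand price = 110.2 − 0.8·33 = 83.8; supply price = 15 + 0.535·33 = 32.655.
ΔQ = 71.31086 − 33 = 38.31086; wedge = 83.8 − 32.655 = 51.145.
Deadweight loss = ½ × 38.31086 × 51.145 = $979.70.

$979.70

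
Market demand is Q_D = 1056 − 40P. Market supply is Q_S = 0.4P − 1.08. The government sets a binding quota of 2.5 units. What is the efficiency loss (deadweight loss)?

59.87

In inverse form: demand P = 26.4 − 0.025Q, supply P = 2.7 + 2.5Q.
Competitive equilibrium: 26.4 − 0.025Q = 2.7 + 2.5Q → Q* = 9.3861, P* = 26.1653.
At Q = 2.5: demand price = 26.4 − 0.025·2.5 = 26.3375; supply price = 2.7 + 2.5·2.5 = 8.95.
ΔQ = 9.3861 − 2.5 = 6.8861; wedge = 26.3375 − 8.95 = 17.3875.
DWL = ½ × 6.8861 × 17.3875 = 59.87.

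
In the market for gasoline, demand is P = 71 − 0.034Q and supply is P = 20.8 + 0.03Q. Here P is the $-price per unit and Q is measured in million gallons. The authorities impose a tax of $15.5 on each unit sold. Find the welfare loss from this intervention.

Competitive equilibrium: 71 − 0.034Q = 20.8 + 0.03Q → Q* = 784.375, P* = 44.3313.
With the tax, the buyer price exceeds the seller price by 15.5: (71 − 0.034Q) − (20.8 + 0.03Q) = 15.5 → Q' = 542.1875.
ΔQ = 784.375 − 542.1875 = 242.1875; the wedge equals the tax, 15.5.
Welfare loss = ½ × 242.1875 × 15.5 = $1876.95 million.

$1876.95 million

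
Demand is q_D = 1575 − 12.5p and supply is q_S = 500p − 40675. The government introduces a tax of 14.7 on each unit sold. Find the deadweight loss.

1317.62

In inverse form: demand p = 126 − 0.08q, supply p = 81.35 + 0.002q.
Competitive equilibrium: 126 − 0.08q = 81.35 + 0.002q → q* = 544.5122, p* = 82.439.
With the tax, the buyer price exceeds the seller price by 14.7: (126 − 0.08q) − (81.35 + 0.002q) = 14.7 → q' = 365.2439.
Δq = 544.5122 − 365.2439 = 179.2683; the wedge equals the tax, 14.7.
DWL = ½ × 179.2683 × 14.7 = 1317.62.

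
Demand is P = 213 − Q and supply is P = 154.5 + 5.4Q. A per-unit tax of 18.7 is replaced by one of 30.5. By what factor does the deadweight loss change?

Competitive equilibrium: 213 − Q = 154.5 + 5.4Q → Q* = 9.1406, P* = 203.8594.
For a per-unit tax t: ΔQ = t/6.4, so DWL = ½·t·(t/6.4) = t²/12.8.
At t = 18.7: DWL = 27.320. At t = 30.5: DWL = 72.676.
Ratio = (30.5/18.7)² = 2.660.

2.660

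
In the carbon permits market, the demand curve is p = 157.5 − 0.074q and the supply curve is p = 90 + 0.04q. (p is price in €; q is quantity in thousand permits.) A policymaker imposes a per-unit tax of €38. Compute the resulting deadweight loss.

Competitive equilibrium: 157.5 − 0.074q = 90 + 0.04q → q* = 592.1053, p* = 113.6842.
With the tax, the buyer price exceeds the seller price by 38: (157.5 − 0.074q) − (90 + 0.04q) = 38 → q' = 258.7719.
Δq = 592.1053 − 258.7719 = 333.3334; the wedge equals the tax, 38.
The triangle = ½ × 333.3334 × 38 = €6333.33 thousand.

€6333.33 thousand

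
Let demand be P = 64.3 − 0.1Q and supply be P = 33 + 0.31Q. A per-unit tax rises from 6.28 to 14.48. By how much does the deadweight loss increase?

207.60

Competitive equilibrium: 64.3 − 0.1Q = 33 + 0.31Q → Q* = 76.3415, P* = 56.6659.
For a per-unit tax t: ΔQ = t/0.41, so DWL = ½·t·(t/0.41) = t²/0.82.
At t = 6.28: DWL = 48.096. At t = 14.48: DWL = 255.696.
Increase = 255.696 − 48.096 = 207.60.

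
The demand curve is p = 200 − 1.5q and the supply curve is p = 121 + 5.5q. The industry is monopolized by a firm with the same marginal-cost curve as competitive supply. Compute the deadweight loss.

13.88

Competitive equilibrium: 200 − 1.5q = 121 + 5.5q → q* = 11.2857, p* = 183.0714.
Marginal revenue: MR = 200 − 3q. Set MR = MC: 200 − 3q = 121 + 5.5q → q_m = 9.2941.
Price p_m = 200 − 1.5·9.2941 = 186.0589; MC(q_m) = 121 + 5.5·9.2941 = 172.1176.
Competitive q* = 11.2857, so Δq = 1.9916; wedge = 186.0589 − 172.1176 = 13.9413.
DWL = ½ × 1.9916 × 13.9413 = 13.88.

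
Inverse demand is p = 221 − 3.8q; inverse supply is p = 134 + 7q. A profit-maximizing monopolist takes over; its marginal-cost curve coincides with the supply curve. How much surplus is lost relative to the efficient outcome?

Competitive equilibrium: 221 − 3.8q = 134 + 7q → q* = 8.0556, p* = 190.3889.
Marginal revenue: MR = 221 − 7.6q. Set MR = MC: 221 − 7.6q = 134 + 7q → q_m = 5.9589.
Price p_m = 221 − 3.8·5.9589 = 198.3562; MC(q_m) = 134 + 7·5.9589 = 175.7123.
Competitive q* = 8.0556, so Δq = 2.0967; wedge = 198.3562 − 175.7123 = 22.6439.
Welfare loss = ½ × 2.0967 × 22.6439 = 23.74.

23.74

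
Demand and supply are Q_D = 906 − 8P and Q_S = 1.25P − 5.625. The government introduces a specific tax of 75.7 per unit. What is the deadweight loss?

In inverse form: demand P = 113.25 − 0.125Q, supply P = 4.5 + 0.8Q.
Competitive equilibrium: 113.25 − 0.125Q = 4.5 + 0.8Q → Q* = 117.5676, P* = 98.5541.
With the tax, the buyer price exceeds the seller price by 75.7: (113.25 − 0.125Q) − (4.5 + 0.8Q) = 75.7 → Q' = 35.7297.
ΔQ = 117.5676 − 35.7297 = 81.8379; the wedge equals the tax, 75.7.
The triangle = ½ × 81.8379 × 75.7 = 3097.56.

3097.56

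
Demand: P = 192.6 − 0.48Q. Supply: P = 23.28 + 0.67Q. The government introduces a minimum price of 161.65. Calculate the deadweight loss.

Competitive equilibrium: 192.6 − 0.48Q = 23.28 + 0.67Q → Q* = 147.2348, P* = 121.9273.
At the floor P = 161.65, quantity demanded = (192.6 − 161.65)/0.48 = 64.4792.
Sellers' marginal cost at Q' = 64.4792: 23.28 + 0.67·64.4792 = 66.4811.
ΔQ = 147.2348 − 64.4792 = 82.7556; wedge = 161.65 − 66.4811 = 95.1689.
Deadweight loss = ½ × 82.7556 × 95.1689 = 3937.88.

3937.88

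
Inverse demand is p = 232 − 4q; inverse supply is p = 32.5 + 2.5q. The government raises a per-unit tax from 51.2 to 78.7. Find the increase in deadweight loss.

Competitive equilibrium: 232 − 4q = 32.5 + 2.5q → q* = 30.6923, p* = 109.2308.
For a per-unit tax t: Δq = t/6.5, so DWL = ½·t·(t/6.5) = t²/13.
At t = 51.2: DWL = 201.649. At t = 78.7: DWL = 476.438.
Increase = 476.438 − 201.649 = 274.79.

274.79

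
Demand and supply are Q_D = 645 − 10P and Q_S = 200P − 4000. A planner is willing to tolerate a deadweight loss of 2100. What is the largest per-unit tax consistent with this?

In inverse form: demand P = 64.5 − 0.1Q, supply P = 20 + 0.005Q.
Competitive equilibrium: 64.5 − 0.1Q = 20 + 0.005Q → Q* = 423.8095, P* = 22.119.
A tax t gives ΔQ = t/0.105 and wedge t, so DWL = t²/0.21.
t²/0.21 = 2100 → t² = 441 → t = 21.

21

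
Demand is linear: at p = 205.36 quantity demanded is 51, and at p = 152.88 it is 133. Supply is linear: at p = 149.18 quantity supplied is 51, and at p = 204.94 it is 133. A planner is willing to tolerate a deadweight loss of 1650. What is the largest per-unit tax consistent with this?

66

Demand slope = (152.88 − 205.36)/(133 − 51) = −0.64, so p = 238 − 0.64q.
Supply slope = (204.94 − 149.18)/(133 − 51) = 0.68, so p = 114.5 + 0.68q.
Competitive equilibrium: 238 − 0.64q = 114.5 + 0.68q → q* = 93.5606, p* = 178.1212.
A tax t gives Δq = t/1.32 and wedge t, so DWL = t²/2.64.
t²/2.64 = 1650 → t² = 4356 → t = 66.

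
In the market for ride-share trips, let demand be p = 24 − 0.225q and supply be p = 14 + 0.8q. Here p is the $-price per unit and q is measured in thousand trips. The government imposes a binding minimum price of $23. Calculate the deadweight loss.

Competitive equilibrium: 24 − 0.225q = 14 + 0.8q → q* = 9.7561, p* = 21.8049.
At the floor p = 23, quantity demanded = (24 − 23)/0.225 = 4.4444.
Sellers' marginal cost at q' = 4.4444: 14 + 0.8·4.4444 = 17.5555.
Δq = 9.7561 − 4.4444 = 5.3117; wedge = 23 − 17.5555 = 5.4445.
Welfare loss = ½ × 5.3117 × 5.4445 = $14.46 thousand.

$14.46 thousand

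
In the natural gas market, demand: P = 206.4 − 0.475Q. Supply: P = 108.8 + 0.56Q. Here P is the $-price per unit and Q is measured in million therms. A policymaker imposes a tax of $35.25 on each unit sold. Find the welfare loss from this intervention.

$600.27 million

Competitive equilibrium: 206.4 − 0.475Q = 108.8 + 0.56Q → Q* = 94.2995, P* = 161.6077.
With the tax, the buyer price exceeds the seller price by 35.25: (206.4 − 0.475Q) − (108.8 + 0.56Q) = 35.25 → Q' = 60.2415.
ΔQ = 94.2995 − 60.2415 = 34.058; the wedge equals the tax, 35.25.
The triangle = ½ × 34.058 × 35.25 = $600.27 million.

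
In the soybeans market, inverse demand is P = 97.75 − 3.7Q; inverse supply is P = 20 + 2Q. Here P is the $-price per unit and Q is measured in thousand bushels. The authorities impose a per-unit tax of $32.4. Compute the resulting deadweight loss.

$92.08 thousand

Competitive equilibrium: 97.75 − 3.7Q = 20 + 2Q → Q* = 13.64035, P* = 47.2807.
With the tax, the buyer price exceeds the seller price by 32.4: (97.75 − 3.7Q) − (20 + 2Q) = 32.4 → Q' = 7.95614.
ΔQ = 13.64035 − 7.95614 = 5.68421; the wedge equals the tax, 32.4.
Welfare loss = ½ × 5.68421 × 32.4 = $92.08 thousand.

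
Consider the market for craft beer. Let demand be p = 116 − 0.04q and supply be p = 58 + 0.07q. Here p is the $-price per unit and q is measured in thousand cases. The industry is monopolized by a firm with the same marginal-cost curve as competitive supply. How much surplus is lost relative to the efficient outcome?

Competitive equilibrium: 116 − 0.04q = 58 + 0.07q → q* = 527.2727, p* = 94.9091.
Marginal revenue: MR = 116 − 0.08q. Set MR = MC: 116 − 0.08q = 58 + 0.07q → q_m = 386.6667.
Price p_m = 116 − 0.04·386.6667 = 100.5333; MC(q_m) = 58 + 0.07·386.6667 = 85.0667.
Competitive q* = 527.2727, so Δq = 140.606; wedge = 100.5333 − 85.0667 = 15.4666.
DWL = ½ × 140.606 × 15.4666 = $1087.35 thousand.

$1087.35 thousand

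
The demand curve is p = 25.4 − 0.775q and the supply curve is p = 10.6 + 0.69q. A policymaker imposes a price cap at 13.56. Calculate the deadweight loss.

Competitive equilibrium: 25.4 − 0.775q = 10.6 + 0.69q → q* = 10.1024, p* = 17.5706.
At the ceiling p = 13.56, quantity supplied = (13.56 − 10.6)/0.69 = 4.2899.
Willingness to pay at q' = 4.2899: 25.4 − 0.775·4.2899 = 22.0753.
Δq = 10.1024 − 4.2899 = 5.8125; wedge = 22.0753 − 13.56 = 8.5153.
Deadweight loss = ½ × 5.8125 × 8.5153 = 24.75.

24.75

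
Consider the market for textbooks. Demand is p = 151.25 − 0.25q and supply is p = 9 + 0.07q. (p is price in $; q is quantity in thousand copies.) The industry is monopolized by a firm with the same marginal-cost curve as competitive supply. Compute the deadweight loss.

Competitive equilibrium: 151.25 − 0.25q = 9 + 0.07q → q* = 444.53125, p* = 40.11719.
Marginal revenue: MR = 151.25 − 0.5q. Set MR = MC: 151.25 − 0.5q = 9 + 0.07q → q_m = 249.5614.
Price p_m = 151.25 − 0.25·249.5614 = 88.85965; MC(q_m) = 9 + 0.07·249.5614 = 26.4693.
Competitive q* = 444.53125, so Δq = 194.96985; wedge = 88.85965 − 26.4693 = 62.39035.
Deadweight loss = ½ × 194.96985 × 62.39035 = $6082.12 thousand.

$6082.12 thousand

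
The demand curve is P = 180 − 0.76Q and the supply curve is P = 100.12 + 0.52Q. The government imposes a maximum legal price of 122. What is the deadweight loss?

Competitive equilibrium: 180 − 0.76Q = 100.12 + 0.52Q → Q* = 62.4063, P* = 132.5713.
At the ceiling P = 122, quantity supplied = (122 − 100.12)/0.52 = 42.0769.
Willingness to pay at Q' = 42.0769: 180 − 0.76·42.0769 = 148.0216.
ΔQ = 62.4063 − 42.0769 = 20.3294; wedge = 148.0216 − 122 = 26.0216.
Deadweight loss = ½ × 20.3294 × 26.0216 = 264.50.

264.50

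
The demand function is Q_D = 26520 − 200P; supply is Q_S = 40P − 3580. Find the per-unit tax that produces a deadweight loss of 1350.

9

In inverse form: demand P = 132.6 − 0.005Q, supply P = 89.5 + 0.025Q.
Competitive equilibrium: 132.6 − 0.005Q = 89.5 + 0.025Q → Q* = 1436.6667, P* = 125.4167.
A tax t gives ΔQ = t/0.03 and wedge t, so DWL = t²/0.06.
t²/0.06 = 1350 → t² = 81 → t = 9.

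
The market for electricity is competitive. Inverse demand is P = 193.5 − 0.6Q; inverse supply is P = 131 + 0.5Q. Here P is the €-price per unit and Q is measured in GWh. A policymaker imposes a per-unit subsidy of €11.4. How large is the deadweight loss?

€59.07

Competitive equilibrium: 193.5 − 0.6Q = 131 + 0.5Q → Q* = 56.8182, P* = 159.4091.
The subsidy lowers effective supply by 11.4: P = 119.6 + 0.5Q.
New quantity: 193.5 − 0.6Q = 119.6 + 0.5Q → Q' = 67.1818.
Overproduction ΔQ = 67.1818 − 56.8182 = 10.3636; wedge = subsidy = 11.4.
The triangle = ½ × 10.3636 × 11.4 = €59.07.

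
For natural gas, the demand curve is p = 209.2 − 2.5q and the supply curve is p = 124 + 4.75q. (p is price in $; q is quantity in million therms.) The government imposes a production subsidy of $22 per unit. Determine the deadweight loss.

$33.38 million

Competitive equilibrium: 209.2 − 2.5q = 124 + 4.75q → q* = 11.7517, p* = 179.8207.
The subsidy lowers effective supply by 22: p = 102 + 4.75q.
New quantity: 209.2 − 2.5q = 102 + 4.75q → q' = 14.7862.
Overproduction Δq = 14.7862 − 11.7517 = 3.0345; wedge = subsidy = 22.
Welfare loss = ½ × 3.0345 × 22 = $33.38 million.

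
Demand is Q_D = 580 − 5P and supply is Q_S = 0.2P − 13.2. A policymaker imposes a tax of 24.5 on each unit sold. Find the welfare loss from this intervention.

57.72

In inverse form: demand P = 116 − 0.2Q, supply P = 66 + 5Q.
Competitive equilibrium: 116 − 0.2Q = 66 + 5Q → Q* = 9.6154, P* = 114.0769.
With the tax, the buyer price exceeds the seller price by 24.5: (116 − 0.2Q) − (66 + 5Q) = 24.5 → Q' = 4.9038.
ΔQ = 9.6154 − 4.9038 = 4.7116; the wedge equals the tax, 24.5.
Deadweight loss = ½ × 4.7116 × 24.5 = 57.72.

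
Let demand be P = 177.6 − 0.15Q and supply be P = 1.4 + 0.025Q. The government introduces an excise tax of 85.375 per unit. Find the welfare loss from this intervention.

Competitive equilibrium: 177.6 − 0.15Q = 1.4 + 0.025Q → Q* = 1006.8571, P* = 26.5714.
With the tax, the buyer price exceeds the seller price by 85.375: (177.6 − 0.15Q) − (1.4 + 0.025Q) = 85.375 → Q' = 519.
ΔQ = 1006.8571 − 519 = 487.8571; the wedge equals the tax, 85.375.
Deadweight loss = ½ × 487.8571 × 85.375 = 20825.40.

20825.40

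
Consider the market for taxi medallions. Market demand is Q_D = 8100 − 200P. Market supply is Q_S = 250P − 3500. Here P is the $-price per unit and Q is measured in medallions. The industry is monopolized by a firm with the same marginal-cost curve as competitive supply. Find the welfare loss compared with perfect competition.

In inverse form: demand P = 40.5 − 0.005Q, supply P = 14 + 0.004Q.
Competitive equilibrium: 40.5 − 0.005Q = 14 + 0.004Q → Q* = 2944.44444, P* = 25.77778.
Marginal revenue: MR = 40.5 − 0.01Q. Set MR = MC: 40.5 − 0.01Q = 14 + 0.004Q → Q_m = 1892.85714.
Price P_m = 40.5 − 0.005·1892.85714 = 31.03571; MC(Q_m) = 14 + 0.004·1892.85714 = 21.57143.
Competitive Q* = 2944.44444, so ΔQ = 1051.5873; wedge = 31.03571 − 21.57143 = 9.46428.
Welfare loss = ½ × 1051.5873 × 9.46428 = $4976.26.

$4976.26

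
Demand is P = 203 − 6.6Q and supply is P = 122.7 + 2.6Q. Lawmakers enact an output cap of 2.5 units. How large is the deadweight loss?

178.44

Competitive equilibrium: 203 − 6.6Q = 122.7 + 2.6Q → Q* = 8.7283, P* = 145.3935.
At Q = 2.5: demand price = 203 − 6.6·2.5 = 186.5; supply price = 122.7 + 2.6·2.5 = 129.2.
ΔQ = 8.7283 − 2.5 = 6.2283; wedge = 186.5 − 129.2 = 57.3.
The triangle = ½ × 6.2283 × 57.3 = 178.44.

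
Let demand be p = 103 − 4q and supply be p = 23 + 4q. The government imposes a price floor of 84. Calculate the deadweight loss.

Competitive equilibrium: 103 − 4q = 23 + 4q → q* = 10, p* = 63.
At the floor p = 84, quantity demanded = (103 − 84)/4 = 4.75.
Sellers' marginal cost at q' = 4.75: 23 + 4·4.75 = 42.
Δq = 10 − 4.75 = 5.25; wedge = 84 − 42 = 42.
DWL = ½ × 5.25 × 42 = 110.25.

110.25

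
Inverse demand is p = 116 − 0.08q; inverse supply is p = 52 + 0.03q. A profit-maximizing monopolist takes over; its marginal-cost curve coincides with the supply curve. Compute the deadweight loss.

3300.73

Competitive equilibrium: 116 − 0.08q = 52 + 0.03q → q* = 581.81818, p* = 69.45455.
Marginal revenue: MR = 116 − 0.16q. Set MR = MC: 116 − 0.16q = 52 + 0.03q → q_m = 336.84211.
Price p_m = 116 − 0.08·336.84211 = 89.05263; MC(q_m) = 52 + 0.03·336.84211 = 62.10526.
Competitive q* = 581.81818, so Δq = 244.97607; wedge = 89.05263 − 62.10526 = 26.94737.
The triangle = ½ × 244.97607 × 26.94737 = 3300.73.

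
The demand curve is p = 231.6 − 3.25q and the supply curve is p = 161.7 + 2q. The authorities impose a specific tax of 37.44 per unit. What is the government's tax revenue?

231.49

Competitive equilibrium: 231.6 − 3.25q = 161.7 + 2q → q* = 13.3143, p* = 188.3286.
With the tax, the buyer price exceeds the seller price by 37.44: (231.6 − 3.25q) − (161.7 + 2q) = 37.44 → q' = 6.1829.
Tax revenue = 37.44 × 6.1829 = 231.49.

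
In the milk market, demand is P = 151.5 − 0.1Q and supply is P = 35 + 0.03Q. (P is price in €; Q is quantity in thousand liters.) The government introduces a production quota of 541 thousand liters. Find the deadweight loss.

€8198.73 thousand

Competitive equilibrium: 151.5 − 0.1Q = 35 + 0.03Q → Q* = 896.1538, P* = 61.8846.
At Q = 541: demand price = 151.5 − 0.1·541 = 97.4; supply price = 35 + 0.03·541 = 51.23.
ΔQ = 896.1538 − 541 = 355.1538; wedge = 97.4 − 51.23 = 46.17.
Welfare loss = ½ × 355.1538 × 46.17 = €8198.73 thousand.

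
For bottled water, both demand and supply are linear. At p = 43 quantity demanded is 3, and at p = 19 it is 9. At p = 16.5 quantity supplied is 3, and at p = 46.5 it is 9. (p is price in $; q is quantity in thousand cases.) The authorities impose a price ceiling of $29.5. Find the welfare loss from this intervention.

Demand slope = (19 − 43)/(9 − 3) = −4, so p = 55 − 4q.
Supply slope = (46.5 − 16.5)/(9 − 3) = 5, so p = 1.5 + 5q.
Competitive equilibrium: 55 − 4q = 1.5 + 5q → q* = 5.9444, p* = 31.2222.
At the ceiling p = 29.5, quantity supplied = (29.5 − 1.5)/5 = 5.6.
Willingness to pay at q' = 5.6: 55 − 4·5.6 = 32.6.
Δq = 5.9444 − 5.6 = 0.3444; wedge = 32.6 − 29.5 = 3.1.
DWL = ½ × 0.3444 × 3.1 = $0.53 thousand.

$0.53 thousand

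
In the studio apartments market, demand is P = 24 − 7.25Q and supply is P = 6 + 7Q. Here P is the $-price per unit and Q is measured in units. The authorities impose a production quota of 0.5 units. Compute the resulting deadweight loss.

$4.15

Competitive equilibrium: 24 − 7.25Q = 6 + 7Q → Q* = 1.2632, P* = 14.8421.
At Q = 0.5: demand price = 24 − 7.25·0.5 = 20.375; supply price = 6 + 7·0.5 = 9.5.
ΔQ = 1.2632 − 0.5 = 0.7632; wedge = 20.375 − 9.5 = 10.875.
The triangle = ½ × 0.7632 × 10.875 = $4.15.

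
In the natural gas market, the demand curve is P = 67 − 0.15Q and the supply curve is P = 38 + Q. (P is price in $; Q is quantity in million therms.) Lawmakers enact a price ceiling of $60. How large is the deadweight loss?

Competitive equilibrium: 67 − 0.15Q = 38 + Q → Q* = 25.2174, P* = 63.2174.
At the ceiling P = 60, quantity supplied = (60 − 38)/1 = 22.
Willingness to pay at Q' = 22: 67 − 0.15·22 = 63.7.
ΔQ = 25.2174 − 22 = 3.2174; wedge = 63.7 − 60 = 3.7.
The triangle = ½ × 3.2174 × 3.7 = $5.95 million.

$5.95 million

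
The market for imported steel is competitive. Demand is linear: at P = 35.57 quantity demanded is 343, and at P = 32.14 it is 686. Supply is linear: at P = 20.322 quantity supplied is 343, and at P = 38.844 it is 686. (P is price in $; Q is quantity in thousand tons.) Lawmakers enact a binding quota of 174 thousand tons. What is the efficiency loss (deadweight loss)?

Demand slope = (32.14 − 35.57)/(686 − 343) = −0.01, so P = 39 − 0.01Q.
Supply slope = (38.844 − 20.322)/(686 − 343) = 0.054, so P = 1.8 + 0.054Q.
Competitive equilibrium: 39 − 0.01Q = 1.8 + 0.054Q → Q* = 581.25, P* = 33.1875.
At Q = 174: demand price = 39 − 0.01·174 = 37.26; supply price = 1.8 + 0.054·174 = 11.196.
ΔQ = 581.25 − 174 = 407.25; wedge = 37.26 − 11.196 = 26.064.
Deadweight loss = ½ × 407.25 × 26.064 = $5307.282 thousand.

$5307.282 thousand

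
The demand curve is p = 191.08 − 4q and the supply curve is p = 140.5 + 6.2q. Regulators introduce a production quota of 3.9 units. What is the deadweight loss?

5.72

Competitive equilibrium: 191.08 − 4q = 140.5 + 6.2q → q* = 4.9588, p* = 171.2447.
At q = 3.9: demand price = 191.08 − 4·3.9 = 175.48; supply price = 140.5 + 6.2·3.9 = 164.68.
Δq = 4.9588 − 3.9 = 1.0588; wedge = 175.48 − 164.68 = 10.8.
DWL = ½ × 1.0588 × 10.8 = 5.72.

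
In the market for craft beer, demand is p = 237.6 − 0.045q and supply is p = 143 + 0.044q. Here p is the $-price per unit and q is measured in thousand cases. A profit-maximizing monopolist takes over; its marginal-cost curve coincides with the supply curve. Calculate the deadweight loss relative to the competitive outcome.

Competitive equilibrium: 237.6 − 0.045q = 143 + 0.044q → q* = 1062.92135, p* = 189.76854.
Marginal revenue: MR = 237.6 − 0.09q. Set MR = MC: 237.6 − 0.09q = 143 + 0.044q → q_m = 705.97015.
Price p_m = 237.6 − 0.045·705.97015 = 205.83134; MC(q_m) = 143 + 0.044·705.97015 = 174.06269.
Competitive q* = 1062.92135, so Δq = 356.9512; wedge = 205.83134 − 174.06269 = 31.76865.
Welfare loss = ½ × 356.9512 × 31.76865 = $5669.93 thousand.

$5669.93 thousand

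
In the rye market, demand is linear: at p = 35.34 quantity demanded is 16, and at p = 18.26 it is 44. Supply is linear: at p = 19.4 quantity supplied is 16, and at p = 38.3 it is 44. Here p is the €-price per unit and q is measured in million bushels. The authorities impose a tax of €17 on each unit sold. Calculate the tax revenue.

€257.98 million

Demand slope = (18.26 − 35.34)/(44 − 16) = −0.61, so p = 45.1 − 0.61q.
Supply slope = (38.3 − 19.4)/(44 − 16) = 0.675, so p = 8.6 + 0.675q.
Competitive equilibrium: 45.1 − 0.61q = 8.6 + 0.675q → q* = 28.4047, p* = 27.7732.
With the tax, the buyer price exceeds the seller price by 17: (45.1 − 0.61q) − (8.6 + 0.675q) = 17 → q' = 15.1751.
Tax revenue = 17 × 15.1751 = €257.98 million.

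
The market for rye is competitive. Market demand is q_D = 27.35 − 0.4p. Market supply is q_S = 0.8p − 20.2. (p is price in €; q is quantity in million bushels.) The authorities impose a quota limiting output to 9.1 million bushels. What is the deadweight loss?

€10.80 million

In inverse form: demand p = 68.375 − 2.5q, supply p = 25.25 + 1.25q.
Competitive equilibrium: 68.375 − 2.5q = 25.25 + 1.25q → q* = 11.5, p* = 39.625.
At q = 9.1: demand price = 68.375 − 2.5·9.1 = 45.625; supply price = 25.25 + 1.25·9.1 = 36.625.
Δq = 11.5 − 9.1 = 2.4; wedge = 45.625 − 36.625 = 9.
Deadweight loss = ½ × 2.4 × 9 = €10.80 million.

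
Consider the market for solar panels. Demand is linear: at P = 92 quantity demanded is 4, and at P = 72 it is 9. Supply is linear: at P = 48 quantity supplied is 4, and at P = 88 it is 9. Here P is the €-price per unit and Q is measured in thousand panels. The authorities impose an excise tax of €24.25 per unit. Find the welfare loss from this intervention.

€24.50 thousand

Demand slope = (72 − 92)/(9 − 4) = −4, so P = 108 − 4Q.
Supply slope = (88 − 48)/(9 − 4) = 8, so P = 16 + 8Q.
Competitive equilibrium: 108 − 4Q = 16 + 8Q → Q* = 7.6667, P* = 77.3333.
With the tax, the buyer price exceeds the seller price by 24.25: (108 − 4Q) − (16 + 8Q) = 24.25 → Q' = 5.6458.
ΔQ = 7.6667 − 5.6458 = 2.0209; the wedge equals the tax, 24.25.
The triangle = ½ × 2.0209 × 24.25 = €24.50 thousand.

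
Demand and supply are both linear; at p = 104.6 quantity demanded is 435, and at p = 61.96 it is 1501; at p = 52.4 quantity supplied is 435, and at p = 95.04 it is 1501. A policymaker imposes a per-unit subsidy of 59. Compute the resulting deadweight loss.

21756.25

Demand slope = (61.96 − 104.6)/(1501 − 435) = −0.04, so p = 122 − 0.04q.
Supply slope = (95.04 − 52.4)/(1501 − 435) = 0.04, so p = 35 + 0.04q.
Competitive equilibrium: 122 − 0.04q = 35 + 0.04q → q* = 1087.5, p* = 78.5.
The subsidy lowers effective supply by 59: p = 0.04q − 24.
New quantity: 122 − 0.04q = 0.04q − 24 → q' = 1825.
Overproduction Δq = 1825 − 1087.5 = 737.5; wedge = subsidy = 59.
Deadweight loss = ½ × 737.5 × 59 = 21756.25.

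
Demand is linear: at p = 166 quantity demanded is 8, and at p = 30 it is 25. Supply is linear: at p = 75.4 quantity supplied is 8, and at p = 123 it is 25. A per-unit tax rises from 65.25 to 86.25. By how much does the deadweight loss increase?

147.29

Demand slope = (30 − 166)/(25 − 8) = −8, so p = 230 − 8q.
Supply slope = (123 − 75.4)/(25 − 8) = 2.8, so p = 53 + 2.8q.
Competitive equilibrium: 230 − 8q = 53 + 2.8q → q* = 16.3889, p* = 98.8889.
For a per-unit tax t: Δq = t/10.8, so DWL = ½·t·(t/10.8) = t²/21.6.
At t = 65.25: DWL = 197.109. At t = 86.25: DWL = 344.401.
Increase = 344.401 − 197.109 = 147.29.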